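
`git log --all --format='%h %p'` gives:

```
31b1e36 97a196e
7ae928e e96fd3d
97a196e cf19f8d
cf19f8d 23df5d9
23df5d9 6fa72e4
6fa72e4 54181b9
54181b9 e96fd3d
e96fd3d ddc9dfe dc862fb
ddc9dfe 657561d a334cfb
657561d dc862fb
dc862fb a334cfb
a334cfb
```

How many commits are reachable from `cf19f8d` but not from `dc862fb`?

7

Reachable from cf19f8d: {23df5d9, 54181b9, 657561d, 6fa72e4, a334cfb, cf19f8d, dc862fb, ddc9dfe, e96fd3d}.
Reachable from dc862fb: {a334cfb, dc862fb}.
In cf19f8d's history but not dc862fb's: {23df5d9, 54181b9, 657561d, 6fa72e4, cf19f8d, ddc9dfe, e96fd3d} — 7 commits.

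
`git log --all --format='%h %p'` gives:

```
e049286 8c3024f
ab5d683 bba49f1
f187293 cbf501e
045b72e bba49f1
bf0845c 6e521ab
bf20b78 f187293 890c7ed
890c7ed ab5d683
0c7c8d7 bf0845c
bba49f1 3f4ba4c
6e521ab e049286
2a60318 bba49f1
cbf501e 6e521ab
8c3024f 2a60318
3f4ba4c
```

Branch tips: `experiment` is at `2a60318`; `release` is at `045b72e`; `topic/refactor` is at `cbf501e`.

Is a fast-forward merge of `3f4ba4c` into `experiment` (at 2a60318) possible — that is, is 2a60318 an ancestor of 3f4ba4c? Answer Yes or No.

A fast-forward from 2a60318 to 3f4ba4c is possible iff 2a60318 is an ancestor of 3f4ba4c.
Ancestors of 3f4ba4c: {3f4ba4c}.
2a60318 is not among them, so fast-forward is not possible.

No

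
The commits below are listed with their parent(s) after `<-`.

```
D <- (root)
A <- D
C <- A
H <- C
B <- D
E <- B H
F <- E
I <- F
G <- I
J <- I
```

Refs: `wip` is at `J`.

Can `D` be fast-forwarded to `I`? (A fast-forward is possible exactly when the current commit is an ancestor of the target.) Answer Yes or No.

A fast-forward from D to I is possible iff D is an ancestor of I.
Ancestors of I: {A, B, C, D, E, F, H, I}.
D is among them, so fast-forward is possible.

Yes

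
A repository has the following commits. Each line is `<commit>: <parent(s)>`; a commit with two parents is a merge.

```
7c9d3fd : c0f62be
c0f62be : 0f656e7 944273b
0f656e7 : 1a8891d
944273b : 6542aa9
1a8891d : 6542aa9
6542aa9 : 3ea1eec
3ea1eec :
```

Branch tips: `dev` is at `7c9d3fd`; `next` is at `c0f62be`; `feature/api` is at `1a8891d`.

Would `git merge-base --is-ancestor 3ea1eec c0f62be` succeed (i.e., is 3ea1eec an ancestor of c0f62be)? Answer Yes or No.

Yes

Ancestors of c0f62be (commits reachable by following parents): {0f656e7, 1a8891d, 3ea1eec, 6542aa9, 944273b, c0f62be}.
3ea1eec is in that set, so it is an ancestor of c0f62be.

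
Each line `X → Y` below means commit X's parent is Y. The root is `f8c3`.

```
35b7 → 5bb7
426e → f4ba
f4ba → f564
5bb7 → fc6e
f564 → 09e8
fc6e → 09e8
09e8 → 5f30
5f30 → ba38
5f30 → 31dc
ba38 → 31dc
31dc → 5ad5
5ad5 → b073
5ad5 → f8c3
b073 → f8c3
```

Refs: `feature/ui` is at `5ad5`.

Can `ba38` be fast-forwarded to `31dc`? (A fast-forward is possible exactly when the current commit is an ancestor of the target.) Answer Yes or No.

No

A fast-forward from ba38 to 31dc is possible iff ba38 is an ancestor of 31dc.
Ancestors of 31dc: {31dc, 5ad5, b073, f8c3}.
ba38 is not among them, so fast-forward is not possible.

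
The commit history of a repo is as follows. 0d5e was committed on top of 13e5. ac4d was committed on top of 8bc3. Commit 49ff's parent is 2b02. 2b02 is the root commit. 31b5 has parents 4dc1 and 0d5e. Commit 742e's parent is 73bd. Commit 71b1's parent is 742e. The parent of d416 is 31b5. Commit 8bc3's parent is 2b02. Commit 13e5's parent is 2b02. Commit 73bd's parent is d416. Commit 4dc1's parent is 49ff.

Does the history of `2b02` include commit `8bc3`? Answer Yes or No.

No

Ancestors of 2b02: {2b02}.
8bc3 is not in that set, so it is not an ancestor of 2b02.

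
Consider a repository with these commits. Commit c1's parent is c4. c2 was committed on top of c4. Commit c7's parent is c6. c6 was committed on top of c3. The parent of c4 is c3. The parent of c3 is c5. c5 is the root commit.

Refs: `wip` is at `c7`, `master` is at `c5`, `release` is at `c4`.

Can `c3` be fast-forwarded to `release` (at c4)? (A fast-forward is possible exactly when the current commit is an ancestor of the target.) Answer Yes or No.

A fast-forward from c3 to c4 is possible iff c3 is an ancestor of c4.
Ancestors of c4: {c3, c4, c5}.
c3 is among them, so fast-forward is possible.

Yes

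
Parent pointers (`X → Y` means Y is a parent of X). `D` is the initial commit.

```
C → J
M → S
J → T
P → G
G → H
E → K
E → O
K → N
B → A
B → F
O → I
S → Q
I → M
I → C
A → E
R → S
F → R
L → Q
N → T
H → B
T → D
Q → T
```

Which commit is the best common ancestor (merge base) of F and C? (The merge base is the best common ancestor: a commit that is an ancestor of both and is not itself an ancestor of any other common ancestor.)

T

Ancestors of F: {D, F, Q, R, S, T}.
Ancestors of C: {C, D, J, T}.
Common ancestors: {D, T}.
Among these, T is not an ancestor of any other common ancestor — it is the merge base.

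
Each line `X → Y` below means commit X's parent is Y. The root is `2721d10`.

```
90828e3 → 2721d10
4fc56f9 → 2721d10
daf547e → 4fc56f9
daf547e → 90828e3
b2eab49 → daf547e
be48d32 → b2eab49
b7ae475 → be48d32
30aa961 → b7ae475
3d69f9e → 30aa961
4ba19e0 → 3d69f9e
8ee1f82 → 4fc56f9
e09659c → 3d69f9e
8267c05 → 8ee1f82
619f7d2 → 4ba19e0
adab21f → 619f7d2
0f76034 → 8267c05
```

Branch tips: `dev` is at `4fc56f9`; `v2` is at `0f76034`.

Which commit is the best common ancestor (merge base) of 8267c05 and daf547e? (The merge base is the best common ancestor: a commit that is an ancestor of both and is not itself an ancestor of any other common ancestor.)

Ancestors of 8267c05: {2721d10, 4fc56f9, 8267c05, 8ee1f82}.
Ancestors of daf547e: {2721d10, 4fc56f9, 90828e3, daf547e}.
Common ancestors: {2721d10, 4fc56f9}.
Among these, 4fc56f9 is not an ancestor of any other common ancestor — it is the merge base.

4fc56f9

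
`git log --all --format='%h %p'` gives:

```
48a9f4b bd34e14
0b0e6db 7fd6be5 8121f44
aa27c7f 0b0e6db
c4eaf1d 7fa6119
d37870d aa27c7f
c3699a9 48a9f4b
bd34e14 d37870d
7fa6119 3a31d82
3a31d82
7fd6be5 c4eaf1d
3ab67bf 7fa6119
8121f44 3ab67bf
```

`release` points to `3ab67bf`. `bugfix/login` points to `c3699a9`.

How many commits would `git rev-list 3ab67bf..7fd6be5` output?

2

Reachable from 7fd6be5: {3a31d82, 7fa6119, 7fd6be5, c4eaf1d}.
Reachable from 3ab67bf: {3a31d82, 3ab67bf, 7fa6119}.
In 7fd6be5's history but not 3ab67bf's: {7fd6be5, c4eaf1d} — 2 commits.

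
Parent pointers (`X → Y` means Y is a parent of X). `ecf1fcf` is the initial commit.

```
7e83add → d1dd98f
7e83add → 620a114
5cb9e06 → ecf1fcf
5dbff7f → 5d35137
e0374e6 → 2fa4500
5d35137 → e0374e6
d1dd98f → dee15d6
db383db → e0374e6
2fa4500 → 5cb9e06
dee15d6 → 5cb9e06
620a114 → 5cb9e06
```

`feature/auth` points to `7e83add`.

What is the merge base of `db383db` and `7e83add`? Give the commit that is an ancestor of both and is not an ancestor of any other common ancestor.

Ancestors of db383db: {2fa4500, 5cb9e06, db383db, e0374e6, ecf1fcf}.
Ancestors of 7e83add: {5cb9e06, 620a114, 7e83add, d1dd98f, dee15d6, ecf1fcf}.
Common ancestors: {5cb9e06, ecf1fcf}.
Among these, 5cb9e06 is not an ancestor of any other common ancestor — it is the merge base.

5cb9e06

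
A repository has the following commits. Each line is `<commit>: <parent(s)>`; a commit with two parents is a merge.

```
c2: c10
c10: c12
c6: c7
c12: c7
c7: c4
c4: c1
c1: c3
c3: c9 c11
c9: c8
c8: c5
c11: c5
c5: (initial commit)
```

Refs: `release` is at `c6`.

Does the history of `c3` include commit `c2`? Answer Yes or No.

No

Ancestors of c3: {c11, c3, c5, c8, c9}.
c2 is not in that set, so it is not an ancestor of c3.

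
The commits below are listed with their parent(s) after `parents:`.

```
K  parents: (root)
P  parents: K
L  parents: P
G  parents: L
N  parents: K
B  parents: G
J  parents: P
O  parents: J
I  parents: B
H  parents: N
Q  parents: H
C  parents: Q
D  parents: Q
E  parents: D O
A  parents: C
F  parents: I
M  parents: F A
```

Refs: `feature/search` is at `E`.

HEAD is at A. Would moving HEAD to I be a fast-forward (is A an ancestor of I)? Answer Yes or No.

No

A fast-forward from A to I is possible iff A is an ancestor of I.
Ancestors of I: {B, G, I, K, L, P}.
A is not among them, so fast-forward is not possible.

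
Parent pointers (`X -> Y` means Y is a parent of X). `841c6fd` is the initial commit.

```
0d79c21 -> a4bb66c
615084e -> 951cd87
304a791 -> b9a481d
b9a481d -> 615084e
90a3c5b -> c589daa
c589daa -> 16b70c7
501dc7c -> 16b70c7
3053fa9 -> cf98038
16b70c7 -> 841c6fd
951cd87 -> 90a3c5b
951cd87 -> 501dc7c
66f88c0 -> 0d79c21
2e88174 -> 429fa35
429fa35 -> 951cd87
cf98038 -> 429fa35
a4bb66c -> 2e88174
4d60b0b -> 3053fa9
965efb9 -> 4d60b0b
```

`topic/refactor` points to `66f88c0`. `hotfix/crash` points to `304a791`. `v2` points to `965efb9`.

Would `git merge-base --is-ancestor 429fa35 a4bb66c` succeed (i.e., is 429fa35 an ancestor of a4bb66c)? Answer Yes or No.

Ancestors of a4bb66c (commits reachable by following parents): {16b70c7, 2e88174, 429fa35, 501dc7c, 841c6fd, 90a3c5b, 951cd87, a4bb66c, c589daa}.
429fa35 is in that set, so it is an ancestor of a4bb66c.

Yes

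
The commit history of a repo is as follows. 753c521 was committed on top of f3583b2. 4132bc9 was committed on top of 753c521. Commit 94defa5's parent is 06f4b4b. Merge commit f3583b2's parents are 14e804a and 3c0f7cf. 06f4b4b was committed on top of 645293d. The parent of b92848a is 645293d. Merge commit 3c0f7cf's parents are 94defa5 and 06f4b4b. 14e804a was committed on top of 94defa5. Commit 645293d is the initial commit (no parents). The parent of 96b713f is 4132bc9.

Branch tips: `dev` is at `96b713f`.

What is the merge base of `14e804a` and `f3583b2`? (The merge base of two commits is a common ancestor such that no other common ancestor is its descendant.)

14e804a

Ancestors of 14e804a: {06f4b4b, 14e804a, 645293d, 94defa5}.
Ancestors of f3583b2: {06f4b4b, 14e804a, 3c0f7cf, 645293d, 94defa5, f3583b2}.
Common ancestors: {06f4b4b, 14e804a, 645293d, 94defa5}.
Among these, 14e804a is not an ancestor of any other common ancestor — it is the merge base.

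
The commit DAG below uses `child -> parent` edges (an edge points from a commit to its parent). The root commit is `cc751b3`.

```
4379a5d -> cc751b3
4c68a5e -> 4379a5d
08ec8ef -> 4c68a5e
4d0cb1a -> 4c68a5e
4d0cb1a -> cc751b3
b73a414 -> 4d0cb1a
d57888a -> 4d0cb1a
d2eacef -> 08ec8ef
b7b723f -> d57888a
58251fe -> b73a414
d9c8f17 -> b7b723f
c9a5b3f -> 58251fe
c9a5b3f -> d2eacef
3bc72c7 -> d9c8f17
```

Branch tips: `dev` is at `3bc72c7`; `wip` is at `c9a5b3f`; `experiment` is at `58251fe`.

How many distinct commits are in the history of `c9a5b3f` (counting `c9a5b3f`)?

Walking parent pointers from c9a5b3f: reachable set = {08ec8ef, 4379a5d, 4c68a5e, 4d0cb1a, 58251fe, b73a414, c9a5b3f, cc751b3, d2eacef}.
That is 9 commits.

9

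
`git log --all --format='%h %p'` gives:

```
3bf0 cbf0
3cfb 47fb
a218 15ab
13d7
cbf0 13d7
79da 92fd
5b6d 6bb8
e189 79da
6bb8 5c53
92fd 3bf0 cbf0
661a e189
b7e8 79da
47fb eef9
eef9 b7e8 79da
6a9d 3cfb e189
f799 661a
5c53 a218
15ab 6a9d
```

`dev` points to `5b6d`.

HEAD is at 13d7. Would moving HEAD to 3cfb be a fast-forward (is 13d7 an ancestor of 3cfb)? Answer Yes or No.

Yes

A fast-forward from 13d7 to 3cfb is possible iff 13d7 is an ancestor of 3cfb.
Ancestors of 3cfb: {13d7, 3bf0, 3cfb, 47fb, 79da, 92fd, b7e8, cbf0, eef9}.
13d7 is among them, so fast-forward is possible.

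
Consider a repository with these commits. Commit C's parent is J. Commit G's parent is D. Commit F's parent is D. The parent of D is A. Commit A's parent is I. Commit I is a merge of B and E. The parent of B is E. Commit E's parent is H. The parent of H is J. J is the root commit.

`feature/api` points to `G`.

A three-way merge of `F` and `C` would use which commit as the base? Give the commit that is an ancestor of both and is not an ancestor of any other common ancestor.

J

Ancestors of F: {A, B, D, E, F, H, I, J}.
Ancestors of C: {C, J}.
Common ancestors: {J}.
The only common ancestor is J, so it is the merge base.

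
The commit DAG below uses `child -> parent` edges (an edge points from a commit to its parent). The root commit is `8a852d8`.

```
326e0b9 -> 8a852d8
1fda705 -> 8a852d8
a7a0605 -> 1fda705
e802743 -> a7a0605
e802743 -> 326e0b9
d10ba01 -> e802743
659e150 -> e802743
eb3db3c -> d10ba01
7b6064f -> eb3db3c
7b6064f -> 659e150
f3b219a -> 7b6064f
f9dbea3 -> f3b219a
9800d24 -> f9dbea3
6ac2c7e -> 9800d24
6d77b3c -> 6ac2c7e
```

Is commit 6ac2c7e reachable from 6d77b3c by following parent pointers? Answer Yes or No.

Yes

Ancestors of 6d77b3c (commits reachable by following parents): {1fda705, 326e0b9, 659e150, 6ac2c7e, 6d77b3c, 7b6064f, 8a852d8, 9800d24, a7a0605, d10ba01, e802743, eb3db3c, f3b219a, f9dbea3}.
6ac2c7e is in that set, so it is an ancestor of 6d77b3c.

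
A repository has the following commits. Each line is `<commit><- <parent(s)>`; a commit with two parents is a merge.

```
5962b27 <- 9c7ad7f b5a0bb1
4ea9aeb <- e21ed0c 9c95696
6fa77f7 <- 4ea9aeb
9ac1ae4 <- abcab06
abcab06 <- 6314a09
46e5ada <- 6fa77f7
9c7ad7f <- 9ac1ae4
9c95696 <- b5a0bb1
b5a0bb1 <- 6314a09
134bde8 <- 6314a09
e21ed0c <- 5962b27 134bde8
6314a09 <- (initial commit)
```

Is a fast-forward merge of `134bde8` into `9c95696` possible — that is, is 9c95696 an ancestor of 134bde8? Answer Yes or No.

A fast-forward from 9c95696 to 134bde8 is possible iff 9c95696 is an ancestor of 134bde8.
Ancestors of 134bde8: {134bde8, 6314a09}.
9c95696 is not among them, so fast-forward is not possible.

No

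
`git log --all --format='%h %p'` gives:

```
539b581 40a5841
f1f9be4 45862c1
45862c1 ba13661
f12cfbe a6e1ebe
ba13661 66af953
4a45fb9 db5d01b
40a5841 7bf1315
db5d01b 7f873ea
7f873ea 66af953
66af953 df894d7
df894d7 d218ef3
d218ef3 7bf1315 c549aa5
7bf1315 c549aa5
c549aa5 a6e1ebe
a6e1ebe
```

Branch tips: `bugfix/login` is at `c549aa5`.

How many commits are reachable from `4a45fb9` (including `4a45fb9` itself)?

9

Walking parent pointers from 4a45fb9: reachable set = {4a45fb9, 66af953, 7bf1315, 7f873ea, a6e1ebe, c549aa5, d218ef3, db5d01b, df894d7}.
That is 9 commits.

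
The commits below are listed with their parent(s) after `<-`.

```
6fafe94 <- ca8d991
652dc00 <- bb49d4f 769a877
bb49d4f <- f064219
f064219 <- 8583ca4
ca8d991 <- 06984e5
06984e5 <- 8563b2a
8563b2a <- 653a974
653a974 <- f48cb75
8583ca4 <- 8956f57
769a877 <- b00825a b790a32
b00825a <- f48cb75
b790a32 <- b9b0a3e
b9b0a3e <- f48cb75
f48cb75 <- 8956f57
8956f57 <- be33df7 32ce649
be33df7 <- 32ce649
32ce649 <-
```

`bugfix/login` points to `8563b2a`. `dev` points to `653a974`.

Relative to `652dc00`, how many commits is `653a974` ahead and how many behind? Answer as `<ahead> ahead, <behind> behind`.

Reachable from 653a974: {32ce649, 653a974, 8956f57, be33df7, f48cb75}.
Reachable from 652dc00: {32ce649, 652dc00, 769a877, 8583ca4, 8956f57, b00825a, b790a32, b9b0a3e, bb49d4f, be33df7, f064219, f48cb75}.
Only in 653a974's history (ahead): {653a974} — 1.
Only in 652dc00's history (behind): {652dc00, 769a877, 8583ca4, b00825a, b790a32, b9b0a3e, bb49d4f, f064219} — 8.

1 ahead, 8 behind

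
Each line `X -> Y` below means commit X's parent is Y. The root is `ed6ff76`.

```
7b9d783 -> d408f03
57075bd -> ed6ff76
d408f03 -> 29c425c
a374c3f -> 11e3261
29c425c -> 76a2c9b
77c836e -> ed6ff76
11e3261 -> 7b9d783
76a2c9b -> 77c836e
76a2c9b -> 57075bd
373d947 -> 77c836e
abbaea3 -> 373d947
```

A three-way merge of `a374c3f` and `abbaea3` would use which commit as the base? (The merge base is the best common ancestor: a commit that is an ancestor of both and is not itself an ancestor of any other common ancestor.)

77c836e

Ancestors of a374c3f: {11e3261, 29c425c, 57075bd, 76a2c9b, 77c836e, 7b9d783, a374c3f, d408f03, ed6ff76}.
Ancestors of abbaea3: {373d947, 77c836e, abbaea3, ed6ff76}.
Common ancestors: {77c836e, ed6ff76}.
Among these, 77c836e is not an ancestor of any other common ancestor — it is the merge base.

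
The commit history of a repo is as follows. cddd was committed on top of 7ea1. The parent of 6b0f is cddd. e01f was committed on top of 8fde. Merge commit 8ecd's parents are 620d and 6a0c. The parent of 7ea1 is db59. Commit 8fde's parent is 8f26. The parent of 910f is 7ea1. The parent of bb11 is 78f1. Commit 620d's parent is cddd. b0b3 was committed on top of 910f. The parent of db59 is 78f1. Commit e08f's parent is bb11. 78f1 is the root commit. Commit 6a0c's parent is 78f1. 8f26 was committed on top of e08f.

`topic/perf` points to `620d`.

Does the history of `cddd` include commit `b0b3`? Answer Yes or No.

No

Ancestors of cddd: {78f1, 7ea1, cddd, db59}.
b0b3 is not in that set, so it is not an ancestor of cddd.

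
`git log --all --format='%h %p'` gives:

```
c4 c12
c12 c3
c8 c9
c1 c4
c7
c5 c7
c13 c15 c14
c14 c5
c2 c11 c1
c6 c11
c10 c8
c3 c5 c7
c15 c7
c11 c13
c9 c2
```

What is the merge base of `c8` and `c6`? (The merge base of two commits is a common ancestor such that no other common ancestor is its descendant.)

Ancestors of c8: {c1, c11, c12, c13, c14, c15, c2, c3, c4, c5, c7, c8, c9}.
Ancestors of c6: {c11, c13, c14, c15, c5, c6, c7}.
Common ancestors: {c11, c13, c14, c15, c5, c7}.
Among these, c11 is not an ancestor of any other common ancestor — it is the merge base.

c11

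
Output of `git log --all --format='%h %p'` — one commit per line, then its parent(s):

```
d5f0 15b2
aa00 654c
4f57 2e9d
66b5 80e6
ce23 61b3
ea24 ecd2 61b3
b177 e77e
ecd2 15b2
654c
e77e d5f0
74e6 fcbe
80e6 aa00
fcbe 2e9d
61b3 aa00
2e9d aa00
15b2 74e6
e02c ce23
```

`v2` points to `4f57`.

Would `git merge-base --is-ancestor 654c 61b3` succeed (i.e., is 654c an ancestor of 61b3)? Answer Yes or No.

Ancestors of 61b3 (commits reachable by following parents): {61b3, 654c, aa00}.
654c is in that set, so it is an ancestor of 61b3.

Yes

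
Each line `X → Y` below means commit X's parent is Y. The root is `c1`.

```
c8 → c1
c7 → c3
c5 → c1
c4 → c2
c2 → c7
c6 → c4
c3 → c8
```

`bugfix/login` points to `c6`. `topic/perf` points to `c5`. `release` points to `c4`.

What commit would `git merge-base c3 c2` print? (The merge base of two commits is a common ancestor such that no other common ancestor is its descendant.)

Ancestors of c3: {c1, c3, c8}.
Ancestors of c2: {c1, c2, c3, c7, c8}.
Common ancestors: {c1, c3, c8}.
Among these, c3 is not an ancestor of any other common ancestor — it is the merge base.

c3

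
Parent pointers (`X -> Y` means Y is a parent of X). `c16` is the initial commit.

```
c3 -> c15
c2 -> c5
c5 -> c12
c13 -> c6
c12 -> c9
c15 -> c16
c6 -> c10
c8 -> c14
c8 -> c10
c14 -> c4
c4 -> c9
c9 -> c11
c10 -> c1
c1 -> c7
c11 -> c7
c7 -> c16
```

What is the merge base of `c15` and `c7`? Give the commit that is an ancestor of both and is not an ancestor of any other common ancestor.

c16

Ancestors of c15: {c15, c16}.
Ancestors of c7: {c16, c7}.
Common ancestors: {c16}.
The only common ancestor is c16, so it is the merge base.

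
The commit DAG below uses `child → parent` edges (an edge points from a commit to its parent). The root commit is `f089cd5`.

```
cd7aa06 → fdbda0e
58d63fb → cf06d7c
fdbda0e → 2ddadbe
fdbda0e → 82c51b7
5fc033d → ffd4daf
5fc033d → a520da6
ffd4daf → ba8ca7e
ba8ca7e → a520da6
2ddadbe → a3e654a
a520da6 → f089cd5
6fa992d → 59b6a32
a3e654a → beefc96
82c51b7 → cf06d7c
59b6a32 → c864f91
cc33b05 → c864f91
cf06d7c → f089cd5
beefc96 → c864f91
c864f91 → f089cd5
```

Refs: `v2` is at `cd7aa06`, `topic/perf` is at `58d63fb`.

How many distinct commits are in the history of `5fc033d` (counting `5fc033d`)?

Walking parent pointers from 5fc033d: reachable set = {5fc033d, a520da6, ba8ca7e, f089cd5, ffd4daf}.
That is 5 commits.

5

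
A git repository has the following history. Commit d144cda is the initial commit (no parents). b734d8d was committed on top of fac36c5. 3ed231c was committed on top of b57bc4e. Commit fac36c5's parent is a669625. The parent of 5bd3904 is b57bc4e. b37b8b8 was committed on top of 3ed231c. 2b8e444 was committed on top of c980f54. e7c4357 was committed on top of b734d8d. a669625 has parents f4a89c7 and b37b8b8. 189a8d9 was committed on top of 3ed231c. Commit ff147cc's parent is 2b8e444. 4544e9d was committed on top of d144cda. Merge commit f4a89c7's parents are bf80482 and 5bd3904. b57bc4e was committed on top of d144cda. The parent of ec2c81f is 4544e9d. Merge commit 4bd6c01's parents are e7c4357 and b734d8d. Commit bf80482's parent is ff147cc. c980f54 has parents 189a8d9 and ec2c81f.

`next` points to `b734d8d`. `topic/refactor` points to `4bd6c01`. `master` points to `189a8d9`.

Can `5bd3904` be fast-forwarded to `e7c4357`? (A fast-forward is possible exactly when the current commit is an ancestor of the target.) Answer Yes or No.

A fast-forward from 5bd3904 to e7c4357 is possible iff 5bd3904 is an ancestor of e7c4357.
Ancestors of e7c4357: {189a8d9, 2b8e444, 3ed231c, 4544e9d, 5bd3904, a669625, b37b8b8, b57bc4e, b734d8d, bf80482, c980f54, d144cda, e7c4357, ec2c81f, f4a89c7, fac36c5, ff147cc}.
5bd3904 is among them, so fast-forward is possible.

Yes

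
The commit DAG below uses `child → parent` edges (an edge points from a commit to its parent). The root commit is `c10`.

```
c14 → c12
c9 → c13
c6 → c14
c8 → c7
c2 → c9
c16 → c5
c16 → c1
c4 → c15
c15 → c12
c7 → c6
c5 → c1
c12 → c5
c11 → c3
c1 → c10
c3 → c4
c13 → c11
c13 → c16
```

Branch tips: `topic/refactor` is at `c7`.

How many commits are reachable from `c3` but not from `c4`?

1

Reachable from c3: {c1, c10, c12, c15, c3, c4, c5}.
Reachable from c4: {c1, c10, c12, c15, c4, c5}.
In c3's history but not c4's: {c3} — 1 commit.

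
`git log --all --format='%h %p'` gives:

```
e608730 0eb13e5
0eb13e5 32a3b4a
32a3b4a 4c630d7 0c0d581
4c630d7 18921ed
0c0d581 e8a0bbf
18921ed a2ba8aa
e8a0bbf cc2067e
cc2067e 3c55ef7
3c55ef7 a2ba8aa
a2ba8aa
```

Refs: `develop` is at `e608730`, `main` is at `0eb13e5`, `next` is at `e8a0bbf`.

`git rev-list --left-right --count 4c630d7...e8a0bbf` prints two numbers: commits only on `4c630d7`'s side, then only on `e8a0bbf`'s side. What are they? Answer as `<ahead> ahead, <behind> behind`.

2 ahead, 3 behind

Reachable from 4c630d7: {18921ed, 4c630d7, a2ba8aa}.
Reachable from e8a0bbf: {3c55ef7, a2ba8aa, cc2067e, e8a0bbf}.
Only in 4c630d7's history (ahead): {18921ed, 4c630d7} — 2.
Only in e8a0bbf's history (behind): {3c55ef7, cc2067e, e8a0bbf} — 3.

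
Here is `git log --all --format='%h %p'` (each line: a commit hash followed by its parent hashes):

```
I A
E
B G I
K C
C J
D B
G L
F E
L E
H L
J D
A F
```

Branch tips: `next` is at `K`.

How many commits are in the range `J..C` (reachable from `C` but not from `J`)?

1

Reachable from C: {A, B, C, D, E, F, G, I, J, L}.
Reachable from J: {A, B, D, E, F, G, I, J, L}.
In C's history but not J's: {C} — 1 commit.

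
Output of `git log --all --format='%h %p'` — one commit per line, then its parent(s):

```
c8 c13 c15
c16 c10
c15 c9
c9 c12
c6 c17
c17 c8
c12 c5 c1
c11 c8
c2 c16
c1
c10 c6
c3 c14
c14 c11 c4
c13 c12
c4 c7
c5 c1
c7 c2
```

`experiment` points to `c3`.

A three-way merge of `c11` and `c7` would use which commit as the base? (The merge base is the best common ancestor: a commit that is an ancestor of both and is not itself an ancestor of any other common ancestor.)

Ancestors of c11: {c1, c11, c12, c13, c15, c5, c8, c9}.
Ancestors of c7: {c1, c10, c12, c13, c15, c16, c17, c2, c5, c6, c7, c8, c9}.
Common ancestors: {c1, c12, c13, c15, c5, c8, c9}.
Among these, c8 is not an ancestor of any other common ancestor — it is the merge base.

c8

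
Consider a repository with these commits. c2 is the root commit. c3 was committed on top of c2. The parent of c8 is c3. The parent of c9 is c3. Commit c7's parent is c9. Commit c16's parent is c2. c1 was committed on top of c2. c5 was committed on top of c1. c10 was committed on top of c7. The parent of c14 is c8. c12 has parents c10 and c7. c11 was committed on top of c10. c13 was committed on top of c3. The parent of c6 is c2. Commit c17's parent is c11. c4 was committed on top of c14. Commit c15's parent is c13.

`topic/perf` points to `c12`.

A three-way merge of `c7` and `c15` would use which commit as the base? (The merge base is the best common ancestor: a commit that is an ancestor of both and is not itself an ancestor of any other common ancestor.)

c3

Ancestors of c7: {c2, c3, c7, c9}.
Ancestors of c15: {c13, c15, c2, c3}.
Common ancestors: {c2, c3}.
Among these, c3 is not an ancestor of any other common ancestor — it is the merge base.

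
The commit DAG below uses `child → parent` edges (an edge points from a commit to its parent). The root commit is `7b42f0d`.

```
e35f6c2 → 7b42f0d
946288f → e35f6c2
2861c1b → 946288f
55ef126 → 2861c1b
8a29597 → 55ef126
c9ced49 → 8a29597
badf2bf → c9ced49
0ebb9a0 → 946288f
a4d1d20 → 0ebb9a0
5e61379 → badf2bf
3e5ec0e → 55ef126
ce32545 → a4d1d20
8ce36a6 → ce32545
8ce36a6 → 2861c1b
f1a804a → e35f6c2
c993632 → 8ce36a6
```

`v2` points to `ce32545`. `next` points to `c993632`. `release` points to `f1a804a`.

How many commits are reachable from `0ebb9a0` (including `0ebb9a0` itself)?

4

Walking parent pointers from 0ebb9a0: reachable set = {0ebb9a0, 7b42f0d, 946288f, e35f6c2}.
That is 4 commits.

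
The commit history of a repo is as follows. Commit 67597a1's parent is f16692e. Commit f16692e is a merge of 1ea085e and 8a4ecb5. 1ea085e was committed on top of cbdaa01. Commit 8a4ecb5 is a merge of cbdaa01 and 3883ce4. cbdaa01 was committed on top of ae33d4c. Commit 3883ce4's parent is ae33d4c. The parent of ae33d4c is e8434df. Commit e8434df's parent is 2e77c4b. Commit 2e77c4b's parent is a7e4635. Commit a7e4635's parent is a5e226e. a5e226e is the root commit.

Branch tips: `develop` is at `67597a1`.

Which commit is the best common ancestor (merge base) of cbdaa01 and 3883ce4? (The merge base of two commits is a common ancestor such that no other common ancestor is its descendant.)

ae33d4c

Ancestors of cbdaa01: {2e77c4b, a5e226e, a7e4635, ae33d4c, cbdaa01, e8434df}.
Ancestors of 3883ce4: {2e77c4b, 3883ce4, a5e226e, a7e4635, ae33d4c, e8434df}.
Common ancestors: {2e77c4b, a5e226e, a7e4635, ae33d4c, e8434df}.
Among these, ae33d4c is not an ancestor of any other common ancestor — it is the merge base.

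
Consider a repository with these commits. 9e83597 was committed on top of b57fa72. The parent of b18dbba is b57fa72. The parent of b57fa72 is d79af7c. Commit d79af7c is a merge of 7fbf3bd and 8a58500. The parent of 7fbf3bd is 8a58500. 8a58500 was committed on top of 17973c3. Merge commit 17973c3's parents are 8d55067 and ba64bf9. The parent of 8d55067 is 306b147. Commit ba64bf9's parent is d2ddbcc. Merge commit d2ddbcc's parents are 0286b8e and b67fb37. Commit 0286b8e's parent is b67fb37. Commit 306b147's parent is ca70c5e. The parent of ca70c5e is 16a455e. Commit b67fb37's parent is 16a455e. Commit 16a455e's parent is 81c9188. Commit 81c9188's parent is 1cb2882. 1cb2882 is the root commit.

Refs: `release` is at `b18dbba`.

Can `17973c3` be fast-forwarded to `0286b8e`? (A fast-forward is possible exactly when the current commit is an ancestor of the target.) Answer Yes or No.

A fast-forward from 17973c3 to 0286b8e is possible iff 17973c3 is an ancestor of 0286b8e.
Ancestors of 0286b8e: {0286b8e, 16a455e, 1cb2882, 81c9188, b67fb37}.
17973c3 is not among them, so fast-forward is not possible.

No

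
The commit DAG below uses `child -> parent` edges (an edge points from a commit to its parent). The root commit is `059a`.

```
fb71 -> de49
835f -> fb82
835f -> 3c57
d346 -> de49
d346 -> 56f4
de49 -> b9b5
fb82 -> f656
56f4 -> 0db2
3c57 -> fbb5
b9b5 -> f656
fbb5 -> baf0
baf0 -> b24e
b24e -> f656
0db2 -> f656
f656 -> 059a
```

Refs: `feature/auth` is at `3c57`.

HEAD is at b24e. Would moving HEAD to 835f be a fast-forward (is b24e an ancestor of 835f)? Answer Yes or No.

A fast-forward from b24e to 835f is possible iff b24e is an ancestor of 835f.
Ancestors of 835f: {059a, 3c57, 835f, b24e, baf0, f656, fb82, fbb5}.
b24e is among them, so fast-forward is possible.

Yes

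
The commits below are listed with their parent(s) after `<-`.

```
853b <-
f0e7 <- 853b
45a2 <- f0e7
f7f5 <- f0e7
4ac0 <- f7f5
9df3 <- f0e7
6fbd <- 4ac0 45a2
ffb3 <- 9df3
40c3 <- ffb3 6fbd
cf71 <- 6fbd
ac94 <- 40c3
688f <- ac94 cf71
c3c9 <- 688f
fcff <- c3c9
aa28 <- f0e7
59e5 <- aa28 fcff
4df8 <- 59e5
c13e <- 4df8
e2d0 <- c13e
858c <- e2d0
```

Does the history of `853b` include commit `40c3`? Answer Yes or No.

No

Ancestors of 853b: {853b}.
40c3 is not in that set, so it is not an ancestor of 853b.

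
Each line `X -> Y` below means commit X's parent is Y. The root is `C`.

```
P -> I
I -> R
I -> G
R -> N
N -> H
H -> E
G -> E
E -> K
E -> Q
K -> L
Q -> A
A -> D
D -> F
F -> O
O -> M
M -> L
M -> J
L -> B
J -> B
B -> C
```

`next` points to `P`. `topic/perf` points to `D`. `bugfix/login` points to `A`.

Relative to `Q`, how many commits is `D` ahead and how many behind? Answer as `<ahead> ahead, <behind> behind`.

Reachable from D: {B, C, D, F, J, L, M, O}.
Reachable from Q: {A, B, C, D, F, J, L, M, O, Q}.
Only in D's history (ahead): {} — 0.
Only in Q's history (behind): {A, Q} — 2.

0 ahead, 2 behind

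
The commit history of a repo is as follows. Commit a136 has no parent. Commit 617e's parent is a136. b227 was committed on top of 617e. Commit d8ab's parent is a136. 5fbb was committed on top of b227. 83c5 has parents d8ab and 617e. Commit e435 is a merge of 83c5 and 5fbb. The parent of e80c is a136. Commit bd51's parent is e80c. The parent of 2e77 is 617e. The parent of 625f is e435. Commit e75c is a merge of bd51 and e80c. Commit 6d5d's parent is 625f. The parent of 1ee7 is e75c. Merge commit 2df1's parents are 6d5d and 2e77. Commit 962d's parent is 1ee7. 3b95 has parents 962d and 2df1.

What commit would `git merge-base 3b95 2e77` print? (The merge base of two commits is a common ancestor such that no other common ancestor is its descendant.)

Ancestors of 3b95: {1ee7, 2df1, 2e77, 3b95, 5fbb, 617e, 625f, 6d5d, 83c5, 962d, a136, b227, bd51, d8ab, e435, e75c, e80c}.
Ancestors of 2e77: {2e77, 617e, a136}.
Common ancestors: {2e77, 617e, a136}.
Among these, 2e77 is not an ancestor of any other common ancestor — it is the merge base.

2e77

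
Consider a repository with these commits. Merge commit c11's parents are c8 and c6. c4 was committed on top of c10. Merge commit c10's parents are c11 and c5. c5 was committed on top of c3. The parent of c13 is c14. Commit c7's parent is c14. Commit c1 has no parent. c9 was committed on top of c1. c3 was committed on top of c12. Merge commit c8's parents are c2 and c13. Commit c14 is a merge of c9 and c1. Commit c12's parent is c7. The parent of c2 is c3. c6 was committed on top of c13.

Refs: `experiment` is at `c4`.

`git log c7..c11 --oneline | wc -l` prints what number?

Reachable from c11: {c1, c11, c12, c13, c14, c2, c3, c6, c7, c8, c9}.
Reachable from c7: {c1, c14, c7, c9}.
In c11's history but not c7's: {c11, c12, c13, c2, c3, c6, c8} — 7 commits.

7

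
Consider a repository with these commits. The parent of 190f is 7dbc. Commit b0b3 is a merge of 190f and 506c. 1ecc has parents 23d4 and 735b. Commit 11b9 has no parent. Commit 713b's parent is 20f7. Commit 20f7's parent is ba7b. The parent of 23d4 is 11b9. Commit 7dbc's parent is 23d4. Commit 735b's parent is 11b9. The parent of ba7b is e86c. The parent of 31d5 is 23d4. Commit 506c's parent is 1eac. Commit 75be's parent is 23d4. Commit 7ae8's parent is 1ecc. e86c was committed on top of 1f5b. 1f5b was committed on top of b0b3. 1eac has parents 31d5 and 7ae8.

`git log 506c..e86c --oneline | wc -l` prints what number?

Reachable from e86c: {11b9, 190f, 1eac, 1ecc, 1f5b, 23d4, 31d5, 506c, 735b, 7ae8, 7dbc, b0b3, e86c}.
Reachable from 506c: {11b9, 1eac, 1ecc, 23d4, 31d5, 506c, 735b, 7ae8}.
In e86c's history but not 506c's: {190f, 1f5b, 7dbc, b0b3, e86c} — 5 commits.

5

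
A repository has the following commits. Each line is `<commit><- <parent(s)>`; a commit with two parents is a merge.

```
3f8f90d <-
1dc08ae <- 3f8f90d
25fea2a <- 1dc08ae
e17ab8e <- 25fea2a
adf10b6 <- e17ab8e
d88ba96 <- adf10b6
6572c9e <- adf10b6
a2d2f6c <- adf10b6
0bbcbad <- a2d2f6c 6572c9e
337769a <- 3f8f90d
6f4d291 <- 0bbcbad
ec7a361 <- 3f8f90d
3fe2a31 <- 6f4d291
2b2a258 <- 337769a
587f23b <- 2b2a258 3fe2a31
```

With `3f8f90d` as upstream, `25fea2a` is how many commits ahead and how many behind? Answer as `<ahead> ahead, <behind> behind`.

2 ahead, 0 behind

Reachable from 25fea2a: {1dc08ae, 25fea2a, 3f8f90d}.
Reachable from 3f8f90d: {3f8f90d}.
Only in 25fea2a's history (ahead): {1dc08ae, 25fea2a} — 2.
Only in 3f8f90d's history (behind): {} — 0.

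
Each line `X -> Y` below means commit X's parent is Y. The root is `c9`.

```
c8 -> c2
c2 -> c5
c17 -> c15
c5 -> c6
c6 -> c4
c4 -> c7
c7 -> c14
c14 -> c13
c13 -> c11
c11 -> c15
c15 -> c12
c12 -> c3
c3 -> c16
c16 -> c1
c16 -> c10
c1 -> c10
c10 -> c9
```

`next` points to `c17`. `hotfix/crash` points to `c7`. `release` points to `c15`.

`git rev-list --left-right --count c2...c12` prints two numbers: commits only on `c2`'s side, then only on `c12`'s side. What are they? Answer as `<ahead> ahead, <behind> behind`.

9 ahead, 0 behind

Reachable from c2: {c1, c10, c11, c12, c13, c14, c15, c16, c2, c3, c4, c5, c6, c7, c9}.
Reachable from c12: {c1, c10, c12, c16, c3, c9}.
Only in c2's history (ahead): {c11, c13, c14, c15, c2, c4, c5, c6, c7} — 9.
Only in c12's history (behind): {} — 0.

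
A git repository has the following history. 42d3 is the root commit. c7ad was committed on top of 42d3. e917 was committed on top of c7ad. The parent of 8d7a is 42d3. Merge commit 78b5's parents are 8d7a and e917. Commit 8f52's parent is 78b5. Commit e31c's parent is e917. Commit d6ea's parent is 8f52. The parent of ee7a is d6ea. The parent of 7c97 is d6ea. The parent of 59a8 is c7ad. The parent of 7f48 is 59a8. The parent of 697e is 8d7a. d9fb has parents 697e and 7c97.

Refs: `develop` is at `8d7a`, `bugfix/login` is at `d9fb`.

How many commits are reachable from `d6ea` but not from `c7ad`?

Reachable from d6ea: {42d3, 78b5, 8d7a, 8f52, c7ad, d6ea, e917}.
Reachable from c7ad: {42d3, c7ad}.
In d6ea's history but not c7ad's: {78b5, 8d7a, 8f52, d6ea, e917} — 5 commits.

5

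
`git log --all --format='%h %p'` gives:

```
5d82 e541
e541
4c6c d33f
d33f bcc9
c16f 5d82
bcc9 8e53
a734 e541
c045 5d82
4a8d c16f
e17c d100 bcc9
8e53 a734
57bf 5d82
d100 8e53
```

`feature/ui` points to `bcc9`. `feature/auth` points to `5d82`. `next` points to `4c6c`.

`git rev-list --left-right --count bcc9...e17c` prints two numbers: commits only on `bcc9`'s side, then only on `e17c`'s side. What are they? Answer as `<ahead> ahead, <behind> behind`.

0 ahead, 2 behind

Reachable from bcc9: {8e53, a734, bcc9, e541}.
Reachable from e17c: {8e53, a734, bcc9, d100, e17c, e541}.
Only in bcc9's history (ahead): {} — 0.
Only in e17c's history (behind): {d100, e17c} — 2.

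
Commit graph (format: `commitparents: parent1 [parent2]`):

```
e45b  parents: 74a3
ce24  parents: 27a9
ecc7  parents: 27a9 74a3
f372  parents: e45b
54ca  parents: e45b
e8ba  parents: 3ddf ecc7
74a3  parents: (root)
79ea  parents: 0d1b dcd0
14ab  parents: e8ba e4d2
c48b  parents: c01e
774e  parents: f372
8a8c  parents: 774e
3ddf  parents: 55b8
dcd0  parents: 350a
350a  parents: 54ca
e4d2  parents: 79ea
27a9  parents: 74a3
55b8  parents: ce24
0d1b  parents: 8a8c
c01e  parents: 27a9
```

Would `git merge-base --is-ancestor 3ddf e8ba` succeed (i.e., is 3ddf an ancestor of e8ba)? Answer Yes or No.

Yes

Ancestors of e8ba (commits reachable by following parents): {27a9, 3ddf, 55b8, 74a3, ce24, e8ba, ecc7}.
3ddf is in that set, so it is an ancestor of e8ba.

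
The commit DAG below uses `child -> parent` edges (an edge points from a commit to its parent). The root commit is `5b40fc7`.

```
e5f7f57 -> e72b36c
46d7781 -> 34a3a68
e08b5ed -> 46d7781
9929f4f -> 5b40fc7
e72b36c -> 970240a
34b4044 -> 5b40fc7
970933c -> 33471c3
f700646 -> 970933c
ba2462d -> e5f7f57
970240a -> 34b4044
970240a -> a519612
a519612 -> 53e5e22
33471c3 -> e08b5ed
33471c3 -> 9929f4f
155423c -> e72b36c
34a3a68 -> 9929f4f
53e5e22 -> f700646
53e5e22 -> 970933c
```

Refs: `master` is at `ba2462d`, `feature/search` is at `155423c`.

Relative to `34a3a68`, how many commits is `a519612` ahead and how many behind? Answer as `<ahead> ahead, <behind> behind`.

7 ahead, 0 behind

Reachable from a519612: {33471c3, 34a3a68, 46d7781, 53e5e22, 5b40fc7, 970933c, 9929f4f, a519612, e08b5ed, f700646}.
Reachable from 34a3a68: {34a3a68, 5b40fc7, 9929f4f}.
Only in a519612's history (ahead): {33471c3, 46d7781, 53e5e22, 970933c, a519612, e08b5ed, f700646} — 7.
Only in 34a3a68's history (behind): {} — 0.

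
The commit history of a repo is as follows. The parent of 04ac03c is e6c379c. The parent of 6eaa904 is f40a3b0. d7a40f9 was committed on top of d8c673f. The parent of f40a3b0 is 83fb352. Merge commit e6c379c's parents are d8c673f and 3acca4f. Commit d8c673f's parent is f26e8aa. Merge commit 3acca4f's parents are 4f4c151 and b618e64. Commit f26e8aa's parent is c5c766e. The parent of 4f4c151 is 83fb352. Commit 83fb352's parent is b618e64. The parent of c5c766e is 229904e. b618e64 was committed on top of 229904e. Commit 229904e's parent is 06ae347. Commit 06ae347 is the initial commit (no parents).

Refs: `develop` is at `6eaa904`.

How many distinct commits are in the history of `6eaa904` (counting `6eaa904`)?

6

Walking parent pointers from 6eaa904: reachable set = {06ae347, 229904e, 6eaa904, 83fb352, b618e64, f40a3b0}.
That is 6 commits.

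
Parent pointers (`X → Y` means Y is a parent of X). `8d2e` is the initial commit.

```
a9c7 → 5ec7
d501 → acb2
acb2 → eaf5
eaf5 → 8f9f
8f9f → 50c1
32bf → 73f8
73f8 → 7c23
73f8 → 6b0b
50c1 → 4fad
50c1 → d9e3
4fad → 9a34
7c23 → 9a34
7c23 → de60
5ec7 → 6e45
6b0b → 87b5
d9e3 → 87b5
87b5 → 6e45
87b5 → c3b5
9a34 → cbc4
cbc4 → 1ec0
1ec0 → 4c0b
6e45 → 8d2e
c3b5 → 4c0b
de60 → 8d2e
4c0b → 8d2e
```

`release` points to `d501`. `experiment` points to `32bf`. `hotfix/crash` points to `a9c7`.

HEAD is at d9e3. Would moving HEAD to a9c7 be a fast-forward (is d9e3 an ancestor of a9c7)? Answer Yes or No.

No

A fast-forward from d9e3 to a9c7 is possible iff d9e3 is an ancestor of a9c7.
Ancestors of a9c7: {5ec7, 6e45, 8d2e, a9c7}.
d9e3 is not among them, so fast-forward is not possible.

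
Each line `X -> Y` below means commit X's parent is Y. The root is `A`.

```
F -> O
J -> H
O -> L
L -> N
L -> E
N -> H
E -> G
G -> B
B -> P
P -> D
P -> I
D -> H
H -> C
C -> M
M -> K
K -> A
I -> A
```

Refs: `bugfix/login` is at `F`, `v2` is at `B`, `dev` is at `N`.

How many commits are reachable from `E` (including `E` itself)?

11

Walking parent pointers from E: reachable set = {A, B, C, D, E, G, H, I, K, M, P}.
That is 11 commits.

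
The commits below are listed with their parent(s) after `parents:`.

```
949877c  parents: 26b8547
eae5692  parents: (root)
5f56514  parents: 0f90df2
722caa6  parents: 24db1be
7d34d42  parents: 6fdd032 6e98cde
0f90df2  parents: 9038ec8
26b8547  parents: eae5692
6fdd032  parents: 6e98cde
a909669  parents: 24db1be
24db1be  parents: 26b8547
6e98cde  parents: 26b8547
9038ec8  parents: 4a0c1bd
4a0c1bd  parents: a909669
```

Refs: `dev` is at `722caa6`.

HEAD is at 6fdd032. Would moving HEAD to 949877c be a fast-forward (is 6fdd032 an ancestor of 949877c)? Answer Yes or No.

No

A fast-forward from 6fdd032 to 949877c is possible iff 6fdd032 is an ancestor of 949877c.
Ancestors of 949877c: {26b8547, 949877c, eae5692}.
6fdd032 is not among them, so fast-forward is not possible.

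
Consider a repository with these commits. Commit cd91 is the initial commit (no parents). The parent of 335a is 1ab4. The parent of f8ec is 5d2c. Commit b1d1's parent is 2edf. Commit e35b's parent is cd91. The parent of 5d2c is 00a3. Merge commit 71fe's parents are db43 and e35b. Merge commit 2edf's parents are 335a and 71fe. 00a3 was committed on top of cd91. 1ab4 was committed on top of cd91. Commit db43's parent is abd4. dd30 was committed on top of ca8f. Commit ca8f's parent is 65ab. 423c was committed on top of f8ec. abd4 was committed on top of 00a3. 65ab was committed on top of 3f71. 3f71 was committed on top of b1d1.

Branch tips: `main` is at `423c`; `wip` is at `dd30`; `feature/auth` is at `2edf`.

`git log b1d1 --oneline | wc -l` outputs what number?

10

Walking parent pointers from b1d1: reachable set = {00a3, 1ab4, 2edf, 335a, 71fe, abd4, b1d1, cd91, db43, e35b}.
That is 10 commits.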